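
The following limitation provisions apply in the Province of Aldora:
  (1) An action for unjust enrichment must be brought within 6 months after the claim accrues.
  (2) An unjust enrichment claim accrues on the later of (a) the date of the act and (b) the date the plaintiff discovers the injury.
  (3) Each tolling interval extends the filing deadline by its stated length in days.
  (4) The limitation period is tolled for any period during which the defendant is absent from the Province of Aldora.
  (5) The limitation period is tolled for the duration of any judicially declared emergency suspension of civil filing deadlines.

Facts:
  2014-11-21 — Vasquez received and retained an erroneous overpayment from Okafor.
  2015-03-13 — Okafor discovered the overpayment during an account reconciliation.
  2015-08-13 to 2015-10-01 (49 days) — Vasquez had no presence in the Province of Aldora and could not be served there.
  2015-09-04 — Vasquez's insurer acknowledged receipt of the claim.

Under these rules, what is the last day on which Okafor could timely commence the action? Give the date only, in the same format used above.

The claim accrued on 2015-03-13 — the later of the 2014-11-21 act and the 2015-03-13 discovery.
Adding the 6 months base period to 2015-03-13 gives a deadline of 2015-09-13, before any tolling.
The defendant's absence from the jurisdiction from 2015-08-13 to 2015-10-01 tolled the period for 49 days, extending the deadline to 2015-11-01.
The other events in the timeline have no effect on the limitation period under the stated rules.

2015-11-01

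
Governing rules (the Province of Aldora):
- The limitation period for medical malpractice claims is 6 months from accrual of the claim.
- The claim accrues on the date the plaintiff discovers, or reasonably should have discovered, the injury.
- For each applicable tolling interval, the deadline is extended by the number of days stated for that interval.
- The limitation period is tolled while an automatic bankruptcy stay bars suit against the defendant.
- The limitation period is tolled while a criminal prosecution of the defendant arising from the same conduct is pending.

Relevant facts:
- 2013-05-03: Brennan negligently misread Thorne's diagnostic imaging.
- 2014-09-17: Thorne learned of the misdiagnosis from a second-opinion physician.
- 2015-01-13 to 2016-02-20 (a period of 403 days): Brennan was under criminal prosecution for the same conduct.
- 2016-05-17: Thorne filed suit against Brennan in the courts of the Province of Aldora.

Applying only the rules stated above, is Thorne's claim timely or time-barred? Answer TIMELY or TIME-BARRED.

Accrual is tied to discovery, so the period began on 2014-09-17 rather than on 2013-05-03 when the act occurred.
The untolled deadline — 6 months after 2014-09-17 — is 2015-03-17.
The period was tolled for 403 days by the pending criminal prosecution (2015-01-13 to 2016-02-20), pushing the deadline to 2016-04-23.
Thorne filed on 2016-05-17, after the 2016-04-23 deadline, so the action is time-barred.

TIME-BARRED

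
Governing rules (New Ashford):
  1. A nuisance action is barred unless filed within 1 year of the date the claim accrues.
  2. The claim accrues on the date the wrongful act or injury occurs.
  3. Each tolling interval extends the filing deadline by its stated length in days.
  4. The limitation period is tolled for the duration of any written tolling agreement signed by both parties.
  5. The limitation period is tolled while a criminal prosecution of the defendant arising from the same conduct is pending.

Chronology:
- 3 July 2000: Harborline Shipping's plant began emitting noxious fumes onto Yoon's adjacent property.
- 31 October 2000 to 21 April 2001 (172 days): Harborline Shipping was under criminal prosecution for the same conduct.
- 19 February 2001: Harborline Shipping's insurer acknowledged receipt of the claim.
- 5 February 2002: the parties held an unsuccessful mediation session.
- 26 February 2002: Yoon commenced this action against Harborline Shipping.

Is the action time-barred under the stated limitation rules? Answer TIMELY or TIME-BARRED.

The claim accrued on 3 July 2000, the date of the act.
Adding the 1 year base period to 3 July 2000 gives a deadline of 3 July 2001, before any tolling.
Because the pending criminal prosecution ran from 31 October 2000 to 21 April 2001, the deadline is extended by 172 days to 22 December 2001.
The other events in the timeline have no effect on the limitation period under the stated rules.
The 26 February 2002 filing falls after the 22 December 2001 deadline; the claim is time-barred.

TIME-BARRED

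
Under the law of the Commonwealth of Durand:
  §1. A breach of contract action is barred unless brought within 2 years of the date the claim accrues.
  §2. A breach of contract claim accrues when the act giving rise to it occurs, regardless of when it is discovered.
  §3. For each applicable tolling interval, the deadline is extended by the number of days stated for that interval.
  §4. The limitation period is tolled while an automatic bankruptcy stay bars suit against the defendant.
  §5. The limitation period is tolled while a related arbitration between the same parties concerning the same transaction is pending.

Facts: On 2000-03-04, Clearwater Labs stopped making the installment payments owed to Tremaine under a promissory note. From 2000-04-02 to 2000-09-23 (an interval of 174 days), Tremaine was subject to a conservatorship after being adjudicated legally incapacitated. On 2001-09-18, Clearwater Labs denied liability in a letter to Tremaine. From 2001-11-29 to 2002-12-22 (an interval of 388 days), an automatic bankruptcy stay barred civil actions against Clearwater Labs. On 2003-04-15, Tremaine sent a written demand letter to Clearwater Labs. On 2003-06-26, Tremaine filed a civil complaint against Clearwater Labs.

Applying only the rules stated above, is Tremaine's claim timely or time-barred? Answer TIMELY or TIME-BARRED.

The limitation period began to run on 2000-03-04.
Adding the 2 years base period to 2000-03-04 gives a deadline of 2002-03-04, before any tolling.
The period was tolled for 388 days by the automatic bankruptcy stay (2001-11-29 to 2002-12-22), pushing the deadline to 2003-03-27.
Although the plaintiff's incapacity ran from 2000-04-02 to 2000-09-23, the stated rules do not make that a tolling event, so it is disregarded.
Nothing else in the chronology tolls or restarts the period.
Filing on 2003-06-26 missed the 2003-03-27 deadline — the action is time-barred.

TIME-BARRED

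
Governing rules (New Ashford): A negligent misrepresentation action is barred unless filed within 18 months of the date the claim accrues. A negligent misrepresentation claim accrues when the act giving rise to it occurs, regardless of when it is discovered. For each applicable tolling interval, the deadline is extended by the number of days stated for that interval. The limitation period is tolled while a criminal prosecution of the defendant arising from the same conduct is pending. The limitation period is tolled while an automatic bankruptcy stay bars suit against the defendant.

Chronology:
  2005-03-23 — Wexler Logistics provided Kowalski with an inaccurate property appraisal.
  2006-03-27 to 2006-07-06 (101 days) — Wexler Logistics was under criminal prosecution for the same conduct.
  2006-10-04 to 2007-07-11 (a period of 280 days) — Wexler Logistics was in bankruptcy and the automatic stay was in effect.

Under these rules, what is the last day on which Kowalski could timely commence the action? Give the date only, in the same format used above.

2007-10-09

The claim accrued on 2005-03-23, when the wrongful act occurred.
Adding the 18 months base period to 2005-03-23 gives a deadline of 2006-09-23, before any tolling.
The pending criminal prosecution from 2006-03-27 to 2006-07-06 tolled the period for 101 days, extending the deadline to 2007-01-02.
The period was tolled for 280 days by the automatic bankruptcy stay (2006-10-04 to 2007-07-11), pushing the deadline to 2007-10-09.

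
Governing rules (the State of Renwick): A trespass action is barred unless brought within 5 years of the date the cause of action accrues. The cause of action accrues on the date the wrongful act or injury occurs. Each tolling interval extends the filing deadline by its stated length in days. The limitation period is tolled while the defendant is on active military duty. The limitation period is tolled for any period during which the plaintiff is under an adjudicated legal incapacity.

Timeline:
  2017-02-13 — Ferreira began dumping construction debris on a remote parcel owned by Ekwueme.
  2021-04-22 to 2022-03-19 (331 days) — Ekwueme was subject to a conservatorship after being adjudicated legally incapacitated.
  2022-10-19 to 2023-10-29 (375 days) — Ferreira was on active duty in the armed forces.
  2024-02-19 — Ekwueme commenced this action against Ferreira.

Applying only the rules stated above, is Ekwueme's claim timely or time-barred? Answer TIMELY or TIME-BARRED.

The limitation period began to run on 2017-02-13.
The untolled deadline — 5 years after 2017-02-13 — is 2022-02-13.
Because the plaintiff's legal incapacity ran from 2021-04-22 to 2022-03-19, the deadline is extended by 331 days to 2023-01-10.
The defendant's active military service from 2022-10-19 to 2023-10-29 tolled the period for 375 days, extending the deadline to 2024-01-20.
Filing on 2024-02-19 missed the 2024-01-20 deadline — the action is time-barred.

TIME-BARRED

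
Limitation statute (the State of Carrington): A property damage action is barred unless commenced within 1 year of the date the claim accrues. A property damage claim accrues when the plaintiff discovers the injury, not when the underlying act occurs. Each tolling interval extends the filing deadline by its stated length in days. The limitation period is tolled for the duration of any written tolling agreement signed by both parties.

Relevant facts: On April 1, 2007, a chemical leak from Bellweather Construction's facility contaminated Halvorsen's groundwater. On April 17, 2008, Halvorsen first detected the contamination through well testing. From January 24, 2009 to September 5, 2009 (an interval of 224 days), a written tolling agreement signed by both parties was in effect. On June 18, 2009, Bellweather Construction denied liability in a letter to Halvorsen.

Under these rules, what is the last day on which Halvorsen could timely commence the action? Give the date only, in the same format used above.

November 27, 2009

Accrual is tied to discovery, so the period began on April 17, 2008 rather than on April 1, 2007 when the act occurred.
1 year from April 17, 2008 is April 17, 2009.
Because the written tolling agreement ran from January 24, 2009 to September 5, 2009, the deadline is extended by 224 days to November 27, 2009.
None of the other events listed affects the running of the period under the stated rules.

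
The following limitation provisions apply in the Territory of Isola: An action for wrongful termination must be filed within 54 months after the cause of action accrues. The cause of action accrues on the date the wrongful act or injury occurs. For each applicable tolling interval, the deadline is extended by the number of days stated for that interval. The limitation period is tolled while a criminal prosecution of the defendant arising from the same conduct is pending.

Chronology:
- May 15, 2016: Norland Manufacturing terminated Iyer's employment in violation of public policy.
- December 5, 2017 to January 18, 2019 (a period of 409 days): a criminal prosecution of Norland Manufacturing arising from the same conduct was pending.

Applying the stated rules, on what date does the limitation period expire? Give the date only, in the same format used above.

The claim accrued on May 15, 2016, when the wrongful act occurred.
54 months from May 15, 2016 is November 15, 2020.
Because the pending criminal prosecution ran from December 5, 2017 to January 18, 2019, the deadline is extended by 409 days to December 29, 2021.

December 29, 2021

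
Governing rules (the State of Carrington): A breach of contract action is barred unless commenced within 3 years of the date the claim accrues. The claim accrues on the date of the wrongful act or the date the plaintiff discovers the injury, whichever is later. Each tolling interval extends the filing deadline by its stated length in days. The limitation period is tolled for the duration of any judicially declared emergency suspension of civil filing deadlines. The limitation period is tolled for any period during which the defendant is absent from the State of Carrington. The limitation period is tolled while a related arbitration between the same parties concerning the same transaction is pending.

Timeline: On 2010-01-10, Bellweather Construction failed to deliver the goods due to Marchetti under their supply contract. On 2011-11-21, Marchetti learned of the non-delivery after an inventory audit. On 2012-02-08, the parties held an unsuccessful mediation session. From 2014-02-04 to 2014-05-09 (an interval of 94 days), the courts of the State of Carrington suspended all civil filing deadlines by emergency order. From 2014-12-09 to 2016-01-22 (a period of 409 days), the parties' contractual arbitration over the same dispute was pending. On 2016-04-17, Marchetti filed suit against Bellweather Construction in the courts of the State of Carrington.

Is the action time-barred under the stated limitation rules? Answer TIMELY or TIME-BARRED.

Because discovery on 2011-11-21 post-dates the 2010-01-10 act, accrual under the later-of rule falls on 2011-11-21.
The untolled deadline — 3 years after 2011-11-21 — is 2014-11-21.
The emergency suspension of filing deadlines from 2014-02-04 to 2014-05-09 tolled the period for 94 days, extending the deadline to 2015-02-23.
Because the pending related arbitration ran from 2014-12-09 to 2016-01-22, the deadline is extended by 409 days to 2016-04-07.
The other events in the timeline have no effect on the limitation period under the stated rules.
The 2016-04-17 filing falls after the 2016-04-07 deadline; the claim is time-barred.

TIME-BARRED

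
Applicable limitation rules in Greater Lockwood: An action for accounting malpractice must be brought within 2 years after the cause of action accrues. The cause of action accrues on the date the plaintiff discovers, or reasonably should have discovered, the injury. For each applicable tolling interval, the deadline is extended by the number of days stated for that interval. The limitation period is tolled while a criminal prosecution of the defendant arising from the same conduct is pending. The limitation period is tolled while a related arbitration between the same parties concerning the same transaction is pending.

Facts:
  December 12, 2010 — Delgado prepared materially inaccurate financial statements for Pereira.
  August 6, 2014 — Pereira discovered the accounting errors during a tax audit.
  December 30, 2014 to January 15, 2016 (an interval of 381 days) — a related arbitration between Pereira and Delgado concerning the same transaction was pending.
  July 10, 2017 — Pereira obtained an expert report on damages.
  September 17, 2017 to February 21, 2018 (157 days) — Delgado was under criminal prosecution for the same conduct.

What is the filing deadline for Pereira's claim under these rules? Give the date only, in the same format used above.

August 22, 2017

Accrual is tied to discovery, so the period began on August 6, 2014 rather than on December 12, 2010 when the act occurred.
2 years from August 6, 2014 is August 6, 2016.
Because the pending related arbitration ran from December 30, 2014 to January 15, 2016, the deadline is extended by 381 days to August 22, 2017.
By the time the pending criminal prosecution began on September 17, 2017, the limitation period had already expired on August 22, 2017; that interval cannot revive it.
None of the other events listed affects the running of the period under the stated rules.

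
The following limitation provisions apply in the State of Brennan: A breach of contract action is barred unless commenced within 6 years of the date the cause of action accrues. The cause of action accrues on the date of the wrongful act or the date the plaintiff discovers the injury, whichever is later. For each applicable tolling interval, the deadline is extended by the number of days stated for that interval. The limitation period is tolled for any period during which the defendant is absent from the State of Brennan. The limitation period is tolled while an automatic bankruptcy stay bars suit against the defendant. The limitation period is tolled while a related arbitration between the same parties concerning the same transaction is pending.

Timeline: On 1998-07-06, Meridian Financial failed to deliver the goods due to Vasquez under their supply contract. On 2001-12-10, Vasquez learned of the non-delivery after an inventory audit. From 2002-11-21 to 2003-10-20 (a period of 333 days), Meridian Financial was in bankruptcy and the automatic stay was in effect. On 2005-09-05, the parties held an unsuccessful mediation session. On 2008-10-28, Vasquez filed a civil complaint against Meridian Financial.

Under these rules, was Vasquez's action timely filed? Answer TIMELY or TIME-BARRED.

TIMELY

Because discovery on 2001-12-10 post-dates the 1998-07-06 act, accrual under the later-of rule falls on 2001-12-10.
6 years from 2001-12-10 is 2007-12-10.
The automatic bankruptcy stay from 2002-11-21 to 2003-10-20 tolled the period for 333 days, extending the deadline to 2008-11-07.
None of the other events listed affects the running of the period under the stated rules.
The 2008-10-28 filing precedes the 2008-11-07 deadline; the claim is timely.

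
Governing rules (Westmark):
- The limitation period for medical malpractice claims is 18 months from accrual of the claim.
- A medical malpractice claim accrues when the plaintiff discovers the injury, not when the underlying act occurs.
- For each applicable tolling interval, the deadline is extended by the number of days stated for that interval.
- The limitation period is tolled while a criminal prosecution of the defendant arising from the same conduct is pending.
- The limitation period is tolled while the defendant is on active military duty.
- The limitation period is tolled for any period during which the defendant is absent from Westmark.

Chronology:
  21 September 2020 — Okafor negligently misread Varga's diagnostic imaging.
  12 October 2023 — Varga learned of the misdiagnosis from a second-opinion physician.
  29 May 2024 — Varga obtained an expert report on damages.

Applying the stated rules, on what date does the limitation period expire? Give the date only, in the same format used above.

The claim did not accrue until Varga discovered the injury on 12 October 2023; the 21 September 2020 act date does not start the clock under the stated rule.
18 months from 12 October 2023 is 12 April 2025.
The other events in the timeline have no effect on the limitation period under the stated rules.

12 April 2025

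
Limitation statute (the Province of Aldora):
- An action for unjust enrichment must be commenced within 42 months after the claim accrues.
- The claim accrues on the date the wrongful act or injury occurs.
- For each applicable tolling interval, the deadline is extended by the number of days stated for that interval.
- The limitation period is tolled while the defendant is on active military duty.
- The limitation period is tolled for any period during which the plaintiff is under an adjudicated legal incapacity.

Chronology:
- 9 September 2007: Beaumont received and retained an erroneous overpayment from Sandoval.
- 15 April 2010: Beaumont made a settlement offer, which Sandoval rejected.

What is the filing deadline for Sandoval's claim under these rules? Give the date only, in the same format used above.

9 March 2011

The claim accrued on 9 September 2007, when the wrongful act occurred.
The untolled deadline — 42 months after 9 September 2007 — is 9 March 2011.
None of the other events listed affects the running of the period under the stated rules.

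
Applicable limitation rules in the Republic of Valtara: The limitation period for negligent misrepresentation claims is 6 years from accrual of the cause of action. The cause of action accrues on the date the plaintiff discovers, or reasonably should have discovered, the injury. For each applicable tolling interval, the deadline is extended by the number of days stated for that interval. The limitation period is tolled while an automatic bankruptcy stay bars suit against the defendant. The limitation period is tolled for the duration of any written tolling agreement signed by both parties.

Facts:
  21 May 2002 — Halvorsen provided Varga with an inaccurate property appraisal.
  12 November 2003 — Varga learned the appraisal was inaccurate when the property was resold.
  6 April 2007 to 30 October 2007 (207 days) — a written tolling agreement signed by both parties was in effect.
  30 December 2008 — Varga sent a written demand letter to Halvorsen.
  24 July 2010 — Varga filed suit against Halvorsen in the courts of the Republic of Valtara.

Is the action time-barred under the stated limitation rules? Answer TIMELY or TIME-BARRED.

TIME-BARRED

Accrual is tied to discovery, so the period began on 12 November 2003 rather than on 21 May 2002 when the act occurred.
Adding the 6 years base period to 12 November 2003 gives a deadline of 12 November 2009, before any tolling.
The period was tolled for 207 days by the written tolling agreement (6 April 2007 to 30 October 2007), pushing the deadline to 7 June 2010.
Nothing else in the chronology tolls or restarts the period.
Varga filed on 24 July 2010, after the 7 June 2010 deadline, so the action is time-barred.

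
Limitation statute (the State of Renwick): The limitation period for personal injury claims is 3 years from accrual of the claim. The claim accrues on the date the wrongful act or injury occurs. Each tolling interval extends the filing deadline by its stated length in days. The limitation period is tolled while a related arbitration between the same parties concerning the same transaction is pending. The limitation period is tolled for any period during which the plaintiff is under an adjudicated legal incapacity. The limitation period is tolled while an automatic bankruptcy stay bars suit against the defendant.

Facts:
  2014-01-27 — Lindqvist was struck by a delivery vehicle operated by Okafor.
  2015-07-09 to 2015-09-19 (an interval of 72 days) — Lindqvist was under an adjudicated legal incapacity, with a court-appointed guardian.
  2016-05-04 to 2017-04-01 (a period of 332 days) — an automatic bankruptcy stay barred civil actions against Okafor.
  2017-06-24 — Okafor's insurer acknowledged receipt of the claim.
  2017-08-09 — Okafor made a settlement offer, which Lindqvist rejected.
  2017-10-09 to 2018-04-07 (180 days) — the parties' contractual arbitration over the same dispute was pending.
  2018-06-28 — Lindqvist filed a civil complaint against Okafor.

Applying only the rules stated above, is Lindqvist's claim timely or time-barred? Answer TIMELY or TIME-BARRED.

TIMELY

The limitation period began to run on 2014-01-27.
3 years from 2014-01-27 is 2017-01-27.
The period was tolled for 72 days by the plaintiff's legal incapacity (2015-07-09 to 2015-09-19), pushing the deadline to 2017-04-09.
The automatic bankruptcy stay from 2016-05-04 to 2017-04-01 tolled the period for 332 days, extending the deadline to 2018-03-07.
The period was tolled for 180 days by the pending related arbitration (2017-10-09 to 2018-04-07), pushing the deadline to 2018-09-03.
None of the other events listed affects the running of the period under the stated rules.
Lindqvist filed on 2018-06-28, before the 2018-09-03 deadline, so the action is timely.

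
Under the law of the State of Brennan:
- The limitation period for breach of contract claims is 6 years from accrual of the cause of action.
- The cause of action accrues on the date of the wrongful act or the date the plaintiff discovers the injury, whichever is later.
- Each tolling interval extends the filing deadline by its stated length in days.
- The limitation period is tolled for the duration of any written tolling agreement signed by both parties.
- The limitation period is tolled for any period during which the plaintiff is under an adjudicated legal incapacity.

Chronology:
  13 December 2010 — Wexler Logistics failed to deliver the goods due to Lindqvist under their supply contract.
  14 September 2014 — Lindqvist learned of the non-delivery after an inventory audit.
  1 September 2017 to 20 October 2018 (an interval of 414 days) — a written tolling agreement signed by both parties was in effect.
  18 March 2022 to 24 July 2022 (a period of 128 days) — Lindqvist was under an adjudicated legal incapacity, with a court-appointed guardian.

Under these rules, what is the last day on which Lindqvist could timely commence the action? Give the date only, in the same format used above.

2 November 2021

The claim accrued on 14 September 2014 — the later of the 13 December 2010 act and the 14 September 2014 discovery.
The untolled deadline — 6 years after 14 September 2014 — is 14 September 2020.
Because the written tolling agreement ran from 1 September 2017 to 20 October 2018, the deadline is extended by 414 days to 2 November 2021.
The plaintiff's legal incapacity from 18 March 2022 to 24 July 2022 began after the period had already run on 2 November 2021, so it has no tolling effect.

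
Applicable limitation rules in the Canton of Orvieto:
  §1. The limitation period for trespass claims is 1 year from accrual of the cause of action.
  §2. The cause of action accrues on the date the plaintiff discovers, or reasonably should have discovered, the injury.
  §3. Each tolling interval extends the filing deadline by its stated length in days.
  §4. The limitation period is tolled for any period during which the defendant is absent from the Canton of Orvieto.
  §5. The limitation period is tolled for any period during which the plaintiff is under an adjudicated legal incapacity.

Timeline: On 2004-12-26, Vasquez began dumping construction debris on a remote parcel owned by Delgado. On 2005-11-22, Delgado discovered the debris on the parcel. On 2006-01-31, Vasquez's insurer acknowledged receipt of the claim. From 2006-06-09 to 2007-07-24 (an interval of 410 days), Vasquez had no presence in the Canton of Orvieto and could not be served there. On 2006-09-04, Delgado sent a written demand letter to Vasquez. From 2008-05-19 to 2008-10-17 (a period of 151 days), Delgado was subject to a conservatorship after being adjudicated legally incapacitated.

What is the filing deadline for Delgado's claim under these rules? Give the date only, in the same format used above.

2008-01-06

Accrual is tied to discovery, so the period began on 2005-11-22 rather than on 2004-12-26 when the act occurred.
The untolled deadline — 1 year after 2005-11-22 — is 2006-11-22.
The defendant's absence from the jurisdiction from 2006-06-09 to 2007-07-24 tolled the period for 410 days, extending the deadline to 2008-01-06.
The plaintiff's legal incapacity from 2008-05-19 to 2008-10-17 began after the period had already run on 2008-01-06, so it has no tolling effect.
The other events in the timeline have no effect on the limitation period under the stated rules.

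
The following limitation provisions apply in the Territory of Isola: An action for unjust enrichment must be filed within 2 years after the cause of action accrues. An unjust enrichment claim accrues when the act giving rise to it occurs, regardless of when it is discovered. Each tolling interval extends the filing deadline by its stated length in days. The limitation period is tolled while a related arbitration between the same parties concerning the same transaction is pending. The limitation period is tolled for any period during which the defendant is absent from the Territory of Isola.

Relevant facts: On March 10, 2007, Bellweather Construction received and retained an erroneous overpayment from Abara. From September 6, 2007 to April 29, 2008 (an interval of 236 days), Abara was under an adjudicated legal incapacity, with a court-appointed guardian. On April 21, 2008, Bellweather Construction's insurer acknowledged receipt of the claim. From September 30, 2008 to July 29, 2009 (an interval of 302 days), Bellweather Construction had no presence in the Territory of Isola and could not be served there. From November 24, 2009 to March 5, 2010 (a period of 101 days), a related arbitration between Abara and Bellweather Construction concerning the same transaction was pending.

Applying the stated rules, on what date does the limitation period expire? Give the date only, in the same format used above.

April 17, 2010

The cause of action accrued on March 10, 2007, the date of the act.
Adding the 2 years base period to March 10, 2007 gives a deadline of March 10, 2009, before any tolling.
The defendant's absence from the jurisdiction from September 30, 2008 to July 29, 2009 tolled the period for 302 days, extending the deadline to January 6, 2010.
Because the pending related arbitration ran from November 24, 2009 to March 5, 2010, the deadline is extended by 101 days to April 17, 2010.
The plaintiff's legal incapacity from September 6, 2007 to April 29, 2008 does not toll the period, because no stated rule makes the plaintiff's incapacity a tolling event.
The other events in the timeline have no effect on the limitation period under the stated rules.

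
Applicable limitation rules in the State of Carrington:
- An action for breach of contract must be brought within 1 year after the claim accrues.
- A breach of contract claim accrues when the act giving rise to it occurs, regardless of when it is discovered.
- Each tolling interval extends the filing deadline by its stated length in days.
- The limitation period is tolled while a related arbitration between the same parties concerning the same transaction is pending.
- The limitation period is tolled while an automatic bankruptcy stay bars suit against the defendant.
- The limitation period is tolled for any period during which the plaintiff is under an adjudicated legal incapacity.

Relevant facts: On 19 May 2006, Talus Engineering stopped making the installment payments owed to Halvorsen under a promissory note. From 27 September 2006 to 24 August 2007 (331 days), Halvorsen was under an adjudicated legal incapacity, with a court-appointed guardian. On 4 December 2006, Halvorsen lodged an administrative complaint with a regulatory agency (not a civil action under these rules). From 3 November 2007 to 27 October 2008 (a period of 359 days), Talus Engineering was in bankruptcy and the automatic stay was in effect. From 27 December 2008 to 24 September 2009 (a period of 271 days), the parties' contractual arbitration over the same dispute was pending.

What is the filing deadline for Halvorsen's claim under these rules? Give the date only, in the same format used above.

4 January 2010

The claim accrued on 19 May 2006, the date of the act.
The untolled deadline — 1 year after 19 May 2006 — is 19 May 2007.
Because the plaintiff's legal incapacity ran from 27 September 2006 to 24 August 2007, the deadline is extended by 331 days to 14 April 2008.
The automatic bankruptcy stay from 3 November 2007 to 27 October 2008 tolled the period for 359 days, extending the deadline to 8 April 2009.
The period was tolled for 271 days by the pending related arbitration (27 December 2008 to 24 September 2009), pushing the deadline to 4 January 2010.
Nothing else in the chronology tolls or restarts the period.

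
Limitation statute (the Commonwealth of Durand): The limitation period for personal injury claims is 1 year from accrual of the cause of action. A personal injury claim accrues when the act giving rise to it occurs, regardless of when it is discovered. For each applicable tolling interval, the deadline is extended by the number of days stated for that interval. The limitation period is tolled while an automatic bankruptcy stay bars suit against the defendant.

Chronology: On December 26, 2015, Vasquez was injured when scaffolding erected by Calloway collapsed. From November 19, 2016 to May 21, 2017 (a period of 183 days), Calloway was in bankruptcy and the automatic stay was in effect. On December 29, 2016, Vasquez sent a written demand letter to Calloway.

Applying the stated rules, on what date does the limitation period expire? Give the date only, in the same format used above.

June 27, 2017

The limitation period began to run on December 26, 2015.
Adding the 1 year base period to December 26, 2015 gives a deadline of December 26, 2016, before any tolling.
Because the automatic bankruptcy stay ran from November 19, 2016 to May 21, 2017, the deadline is extended by 183 days to June 27, 2017.
The other events in the timeline have no effect on the limitation period under the stated rules.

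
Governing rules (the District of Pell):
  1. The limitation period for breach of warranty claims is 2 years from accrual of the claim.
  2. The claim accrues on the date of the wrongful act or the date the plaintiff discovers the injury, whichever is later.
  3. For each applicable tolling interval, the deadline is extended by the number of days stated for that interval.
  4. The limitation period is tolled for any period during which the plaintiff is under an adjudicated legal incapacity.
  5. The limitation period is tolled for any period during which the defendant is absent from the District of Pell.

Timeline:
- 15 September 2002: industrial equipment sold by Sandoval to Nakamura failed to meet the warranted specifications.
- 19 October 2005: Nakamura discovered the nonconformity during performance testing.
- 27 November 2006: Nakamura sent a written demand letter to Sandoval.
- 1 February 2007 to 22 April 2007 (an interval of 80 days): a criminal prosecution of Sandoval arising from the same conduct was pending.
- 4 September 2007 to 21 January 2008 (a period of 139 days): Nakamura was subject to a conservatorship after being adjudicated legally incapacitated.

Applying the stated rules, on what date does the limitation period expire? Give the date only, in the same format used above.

The claim accrued on 19 October 2005 — the later of the 15 September 2002 act and the 19 October 2005 discovery.
The untolled deadline — 2 years after 19 October 2005 — is 19 October 2007.
The plaintiff's legal incapacity from 4 September 2007 to 21 January 2008 tolled the period for 139 days, extending the deadline to 6 March 2008.
No stated provision tolls the period for a criminal prosecution, so the interval from 1 February 2007 to 22 April 2007 has no effect on the deadline.
None of the other events listed affects the running of the period under the stated rules.

6 March 2008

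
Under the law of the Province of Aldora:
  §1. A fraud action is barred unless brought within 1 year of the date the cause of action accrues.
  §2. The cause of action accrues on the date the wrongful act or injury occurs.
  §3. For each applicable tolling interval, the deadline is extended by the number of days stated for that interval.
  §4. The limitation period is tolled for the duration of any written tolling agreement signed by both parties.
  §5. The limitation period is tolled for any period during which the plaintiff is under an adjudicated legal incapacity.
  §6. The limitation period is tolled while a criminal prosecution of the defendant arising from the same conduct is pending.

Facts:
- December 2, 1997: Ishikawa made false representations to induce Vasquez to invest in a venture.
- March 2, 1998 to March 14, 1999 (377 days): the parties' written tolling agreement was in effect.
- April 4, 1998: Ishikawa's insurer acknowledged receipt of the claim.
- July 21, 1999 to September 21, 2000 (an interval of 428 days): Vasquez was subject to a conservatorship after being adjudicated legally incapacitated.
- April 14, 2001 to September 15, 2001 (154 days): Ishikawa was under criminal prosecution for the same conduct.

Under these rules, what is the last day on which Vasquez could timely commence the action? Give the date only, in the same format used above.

February 14, 2001

The limitation period began to run on December 2, 1997.
The untolled deadline — 1 year after December 2, 1997 — is December 2, 1998.
The period was tolled for 377 days by the written tolling agreement (March 2, 1998 to March 14, 1999), pushing the deadline to December 14, 1999.
The period was tolled for 428 days by the plaintiff's legal incapacity (July 21, 1999 to September 21, 2000), pushing the deadline to February 14, 2001.
By the time the pending criminal prosecution began on April 14, 2001, the limitation period had already expired on February 14, 2001; that interval cannot revive it.
The other events in the timeline have no effect on the limitation period under the stated rules.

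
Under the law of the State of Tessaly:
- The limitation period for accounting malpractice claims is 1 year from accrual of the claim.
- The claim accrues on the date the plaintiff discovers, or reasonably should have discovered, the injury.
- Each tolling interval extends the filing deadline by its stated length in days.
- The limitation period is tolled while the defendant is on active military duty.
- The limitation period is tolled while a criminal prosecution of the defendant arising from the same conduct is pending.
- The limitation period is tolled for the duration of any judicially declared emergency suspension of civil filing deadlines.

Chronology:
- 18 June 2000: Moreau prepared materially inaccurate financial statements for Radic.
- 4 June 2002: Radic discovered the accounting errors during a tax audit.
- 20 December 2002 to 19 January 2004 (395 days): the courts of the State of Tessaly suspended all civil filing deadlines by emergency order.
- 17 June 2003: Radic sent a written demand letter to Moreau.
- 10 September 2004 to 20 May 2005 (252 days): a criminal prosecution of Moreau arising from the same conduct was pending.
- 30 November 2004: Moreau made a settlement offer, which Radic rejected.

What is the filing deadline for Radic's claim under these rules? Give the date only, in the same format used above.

Accrual is tied to discovery, so the period began on 4 June 2002 rather than on 18 June 2000 when the act occurred.
The untolled deadline — 1 year after 4 June 2002 — is 4 June 2003.
The period was tolled for 395 days by the emergency suspension of filing deadlines (20 December 2002 to 19 January 2004), pushing the deadline to 3 July 2004.
The pending criminal prosecution from 10 September 2004 to 20 May 2005 began after the period had already run on 3 July 2004, so it has no tolling effect.
The other events in the timeline have no effect on the limitation period under the stated rules.

3 July 2004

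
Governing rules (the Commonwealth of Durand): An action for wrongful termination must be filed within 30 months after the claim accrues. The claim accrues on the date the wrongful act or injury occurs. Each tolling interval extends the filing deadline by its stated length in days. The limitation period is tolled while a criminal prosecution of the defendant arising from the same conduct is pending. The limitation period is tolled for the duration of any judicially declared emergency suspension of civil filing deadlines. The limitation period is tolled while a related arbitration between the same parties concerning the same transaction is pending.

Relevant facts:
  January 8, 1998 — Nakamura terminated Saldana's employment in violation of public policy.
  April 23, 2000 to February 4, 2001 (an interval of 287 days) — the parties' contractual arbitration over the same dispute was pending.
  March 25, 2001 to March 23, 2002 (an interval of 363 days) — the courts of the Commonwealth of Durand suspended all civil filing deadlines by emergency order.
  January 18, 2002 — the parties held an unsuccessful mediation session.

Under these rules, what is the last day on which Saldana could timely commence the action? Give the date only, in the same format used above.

April 19, 2002

The limitation period began to run on January 8, 1998.
The untolled deadline — 30 months after January 8, 1998 — is July 8, 2000.
The pending related arbitration from April 23, 2000 to February 4, 2001 tolled the period for 287 days, extending the deadline to April 21, 2001.
The period was tolled for 363 days by the emergency suspension of filing deadlines (March 25, 2001 to March 23, 2002), pushing the deadline to April 19, 2002.
None of the other events listed affects the running of the period under the stated rules.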